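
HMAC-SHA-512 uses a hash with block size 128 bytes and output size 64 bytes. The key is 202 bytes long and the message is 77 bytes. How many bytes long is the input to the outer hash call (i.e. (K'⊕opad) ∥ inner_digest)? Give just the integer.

192

Key is 202 > 128 bytes, so it is hashed to 64 bytes then zero-padded to 128: |K'| = 128.
Outer input = (K'⊕opad) ∥ H(inner) → 128 + 64 = 192 bytes.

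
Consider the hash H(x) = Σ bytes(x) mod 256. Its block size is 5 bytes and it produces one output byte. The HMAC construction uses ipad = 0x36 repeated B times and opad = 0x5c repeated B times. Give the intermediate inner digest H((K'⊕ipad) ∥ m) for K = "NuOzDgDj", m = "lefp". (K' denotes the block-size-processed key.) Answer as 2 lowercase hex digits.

Key "NuOzDgDj" = 4e 75 4f 7a 44 67 44 6a is 8 bytes > B = 5, so hash it first: H(key) = e5, then zero-pad to 5 bytes: K' = e5 00 00 00 00.
K' ⊕ ipad = d3 36 36 36 36.
Inner input = d3 36 36 36 36 ∥ 6c 65 66 70.
Inner hash: sum = 211+54+54+54+54+108+101+102+112 = 850; mod 256 = 82 → 52.

52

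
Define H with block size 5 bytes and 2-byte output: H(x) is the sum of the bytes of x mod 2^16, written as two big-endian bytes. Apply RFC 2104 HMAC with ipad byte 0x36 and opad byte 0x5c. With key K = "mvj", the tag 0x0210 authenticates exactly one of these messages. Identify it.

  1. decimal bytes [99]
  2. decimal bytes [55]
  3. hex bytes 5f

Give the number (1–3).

Key "mvj" = 6d 76 6a is 3 bytes ≤ B = 5; zero-pad to 5 bytes: K' = 6d 76 6a 00 00.
K' ⊕ ipad = 5b 40 5c 36 36; K' ⊕ opad = 31 2a 36 5c 5c.
m1: inner = H(5b 40 5c 36 36 63) = 01 c6; tag = H(31 2a 36 5c 5c 01 c6) = 0210 ← matches
m2: inner = H(5b 40 5c 36 36 37) = 01 9a; tag = H(31 2a 36 5c 5c 01 9a) = 01e4
m3: inner = H(5b 40 5c 36 36 5f) = 01 c2; tag = H(31 2a 36 5c 5c 01 c2) = 020c

1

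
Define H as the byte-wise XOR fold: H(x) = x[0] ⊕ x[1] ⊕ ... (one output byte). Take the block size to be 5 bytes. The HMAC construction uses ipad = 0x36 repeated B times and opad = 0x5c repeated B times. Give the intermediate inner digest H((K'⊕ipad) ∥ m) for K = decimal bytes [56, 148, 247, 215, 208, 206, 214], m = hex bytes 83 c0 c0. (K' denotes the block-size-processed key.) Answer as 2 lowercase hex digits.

f1

Key decimal bytes [56, 148, 247, 215, 208, 206, 214] = 38 94 f7 d7 d0 ce d6 is 7 bytes > B = 5, so hash it first: H(key) = 44, then zero-pad to 5 bytes: K' = 44 00 00 00 00.
K' ⊕ ipad = 72 36 36 36 36.
Inner input = 72 36 36 36 36 ∥ 83 c0 c0.
Inner hash: XOR 72⊕36⊕36⊕36⊕36⊕83⊕c0⊕c0 = f1.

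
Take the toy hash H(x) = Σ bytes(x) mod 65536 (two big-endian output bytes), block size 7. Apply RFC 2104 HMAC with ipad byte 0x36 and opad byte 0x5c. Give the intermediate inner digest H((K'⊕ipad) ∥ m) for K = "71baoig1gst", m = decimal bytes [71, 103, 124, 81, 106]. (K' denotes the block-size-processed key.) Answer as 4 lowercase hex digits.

Key "71baoig1gst" = 37 31 62 61 6f 69 67 31 67 73 74 is 11 bytes > B = 7, so hash it first: H(key) = 03 e9, then zero-pad to 7 bytes: K' = 03 e9 00 00 00 00 00.
K' ⊕ ipad = 35 df 36 36 36 36 36.
Inner input = 35 df 36 36 36 36 36 ∥ 47 67 7c 51 6a.
Inner hash: sum = 53+223+54+54+54+54+54+71+103+124+81+106 = 1031 → 04 07.

0407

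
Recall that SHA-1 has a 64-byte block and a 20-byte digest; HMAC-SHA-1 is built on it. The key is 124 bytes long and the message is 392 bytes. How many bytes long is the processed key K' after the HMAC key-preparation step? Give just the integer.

Key is 124 > 64 bytes, so it is hashed to 20 bytes then zero-padded to 64: |K'| = 64.

64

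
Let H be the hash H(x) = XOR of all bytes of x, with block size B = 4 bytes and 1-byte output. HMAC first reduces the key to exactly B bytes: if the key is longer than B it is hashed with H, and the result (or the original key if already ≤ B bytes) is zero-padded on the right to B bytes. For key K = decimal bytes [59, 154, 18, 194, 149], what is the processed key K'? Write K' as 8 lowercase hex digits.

e4000000

|K| = 5 > B = 4, so first hash the key.
H(K): XOR 3b⊕9a⊕12⊕c2⊕95 = e4.
Zero-pad H(K) = e4 to 4 bytes: K' = e4 00 00 00.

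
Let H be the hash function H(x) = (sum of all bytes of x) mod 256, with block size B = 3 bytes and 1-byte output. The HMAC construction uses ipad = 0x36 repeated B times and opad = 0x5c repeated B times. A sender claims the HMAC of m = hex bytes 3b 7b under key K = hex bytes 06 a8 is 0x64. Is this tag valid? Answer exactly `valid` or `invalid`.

valid

Key hex bytes 06 a8 is 2 bytes ≤ B = 3; zero-pad to 3 bytes: K' = 06 a8 00.
K' ⊕ ipad = 30 9e 36; K' ⊕ opad = 5a f4 5c.
Inner hash: sum = 48+158+54+59+123 = 442; mod 256 = 186 → ba.
Outer hash (recomputed tag): sum = 90+244+92+186 = 612; mod 256 = 100 → 64.
Recomputed tag = 64; claimed = 64 → match.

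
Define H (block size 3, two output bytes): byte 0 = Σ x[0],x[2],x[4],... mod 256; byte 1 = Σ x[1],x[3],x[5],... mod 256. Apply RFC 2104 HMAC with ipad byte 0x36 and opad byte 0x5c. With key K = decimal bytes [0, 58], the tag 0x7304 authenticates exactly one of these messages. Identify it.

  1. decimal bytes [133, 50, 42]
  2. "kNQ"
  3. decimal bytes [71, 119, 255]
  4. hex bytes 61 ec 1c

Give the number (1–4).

1

Key decimal bytes [0, 58] = 00 3a is 2 bytes ≤ B = 3; zero-pad to 3 bytes: K' = 00 3a 00.
K' ⊕ ipad = 36 0c 36; K' ⊕ opad = 5c 66 5c.
m1: inner = H(36 0c 36 85 32 2a) = 9e bb; tag = H(5c 66 5c 9e bb) = 7304 ← matches
m2: inner = H(36 0c 36 6b 4e 51) = ba c8; tag = H(5c 66 5c ba c8) = 8020
m3: inner = H(36 0c 36 47 77 ff) = e3 52; tag = H(5c 66 5c e3 52) = 0a49
m4: inner = H(36 0c 36 61 ec 1c) = 58 89; tag = H(5c 66 5c 58 89) = 41be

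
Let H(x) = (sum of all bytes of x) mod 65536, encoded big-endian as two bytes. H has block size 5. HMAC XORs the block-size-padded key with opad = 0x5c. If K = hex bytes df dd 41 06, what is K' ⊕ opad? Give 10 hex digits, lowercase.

Key hex bytes df dd 41 06 is 4 bytes ≤ B = 5; zero-pad to 5 bytes: K' = df dd 41 06 00.
XOR each byte with 0x5c: df⊕5c=83, dd⊕5c=81, 41⊕5c=1d, 06⊕5c=5a, 00⊕5c=5c.

83811d5a5c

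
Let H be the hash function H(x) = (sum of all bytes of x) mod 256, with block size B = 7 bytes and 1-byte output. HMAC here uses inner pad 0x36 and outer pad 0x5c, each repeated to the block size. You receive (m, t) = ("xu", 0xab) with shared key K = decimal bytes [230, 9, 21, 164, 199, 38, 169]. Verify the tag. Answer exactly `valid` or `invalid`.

Key decimal bytes [230, 9, 21, 164, 199, 38, 169] = e6 09 15 a4 c7 26 a9 is exactly B = 7 bytes: K' = e6 09 15 a4 c7 26 a9.
K' ⊕ ipad = d0 3f 23 92 f1 10 9f; K' ⊕ opad = ba 55 49 f8 9b 7a f5.
Inner hash: sum = 208+63+35+146+241+16+159+120+117 = 1105; mod 256 = 81 → 51.
Outer hash (recomputed tag): sum = 186+85+73+248+155+122+245+81 = 1195; mod 256 = 171 → ab.
Recomputed tag = ab; claimed = ab → match.

valid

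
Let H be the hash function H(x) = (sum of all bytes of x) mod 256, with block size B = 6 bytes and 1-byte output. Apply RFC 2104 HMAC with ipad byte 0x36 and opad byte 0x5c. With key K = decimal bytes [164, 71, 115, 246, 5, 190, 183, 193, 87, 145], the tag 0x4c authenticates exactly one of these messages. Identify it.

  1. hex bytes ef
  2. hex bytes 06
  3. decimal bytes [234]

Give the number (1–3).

2

Key decimal bytes [164, 71, 115, 246, 5, 190, 183, 193, 87, 145] = a4 47 73 f6 05 be b7 c1 57 91 is 10 bytes > B = 6, so hash it first: H(key) = 77, then zero-pad to 6 bytes: K' = 77 00 00 00 00 00.
K' ⊕ ipad = 41 36 36 36 36 36; K' ⊕ opad = 2b 5c 5c 5c 5c 5c.
m1: inner = H(41 36 36 36 36 36 ef) = 3e; tag = H(2b 5c 5c 5c 5c 5c 3e) = 35
m2: inner = H(41 36 36 36 36 36 06) = 55; tag = H(2b 5c 5c 5c 5c 5c 55) = 4c ← matches
m3: inner = H(41 36 36 36 36 36 ea) = 39; tag = H(2b 5c 5c 5c 5c 5c 39) = 30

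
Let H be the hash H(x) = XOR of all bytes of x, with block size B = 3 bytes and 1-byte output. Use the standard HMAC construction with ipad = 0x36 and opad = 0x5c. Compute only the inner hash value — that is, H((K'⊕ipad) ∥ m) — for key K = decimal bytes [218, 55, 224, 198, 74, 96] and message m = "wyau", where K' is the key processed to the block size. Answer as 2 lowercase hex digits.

Key decimal bytes [218, 55, 224, 198, 74, 96] = da 37 e0 c6 4a 60 is 6 bytes > B = 3, so hash it first: H(key) = e1, then zero-pad to 3 bytes: K' = e1 00 00.
K' ⊕ ipad = d7 36 36.
Inner input = d7 36 36 ∥ 77 79 61 75.
Inner hash: XOR d7⊕36⊕36⊕77⊕79⊕61⊕75 = cd.

cd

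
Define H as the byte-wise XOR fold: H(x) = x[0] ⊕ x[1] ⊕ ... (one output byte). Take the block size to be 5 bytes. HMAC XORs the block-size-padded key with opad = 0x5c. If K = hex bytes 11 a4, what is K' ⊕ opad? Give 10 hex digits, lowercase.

4df85c5c5c

Key hex bytes 11 a4 is 2 bytes ≤ B = 5; zero-pad to 5 bytes: K' = 11 a4 00 00 00.
XOR each byte with 0x5c: 11⊕5c=4d, a4⊕5c=f8, 00⊕5c=5c, 00⊕5c=5c, 00⊕5c=5c.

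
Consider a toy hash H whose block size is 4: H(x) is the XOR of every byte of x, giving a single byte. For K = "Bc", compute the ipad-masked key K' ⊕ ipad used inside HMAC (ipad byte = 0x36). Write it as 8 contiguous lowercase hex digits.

74553636

Key "Bc" = 42 63 is 2 bytes ≤ B = 4; zero-pad to 4 bytes: K' = 42 63 00 00.
XOR each byte with 0x36: 42⊕36=74, 63⊕36=55, 00⊕36=36, 00⊕36=36.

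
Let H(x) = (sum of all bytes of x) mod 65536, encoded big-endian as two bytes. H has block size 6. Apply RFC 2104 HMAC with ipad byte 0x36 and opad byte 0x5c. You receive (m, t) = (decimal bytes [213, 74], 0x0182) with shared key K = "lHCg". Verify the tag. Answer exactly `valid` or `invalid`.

valid

Key "lHCg" = 6c 48 43 67 is 4 bytes ≤ B = 6; zero-pad to 6 bytes: K' = 6c 48 43 67 00 00.
K' ⊕ ipad = 5a 7e 75 51 36 36; K' ⊕ opad = 30 14 1f 3b 5c 5c.
Inner hash: sum = 90+126+117+81+54+54+213+74 = 809 → 03 29.
Outer hash (recomputed tag): sum = 48+20+31+59+92+92+3+41 = 386 → 01 82.
Recomputed tag = 0182; claimed = 0182 → match.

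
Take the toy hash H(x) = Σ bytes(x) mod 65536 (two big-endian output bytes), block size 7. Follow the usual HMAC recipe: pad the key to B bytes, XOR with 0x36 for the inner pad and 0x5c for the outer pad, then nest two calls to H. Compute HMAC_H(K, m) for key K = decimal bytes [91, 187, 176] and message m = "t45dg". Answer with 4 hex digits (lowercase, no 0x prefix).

Key decimal bytes [91, 187, 176] = 5b bb b0 is 3 bytes ≤ B = 7; zero-pad to 7 bytes: K' = 5b bb b0 00 00 00 00.
K' ⊕ ipad = 6d 8d 86 36 36 36 36.  K' ⊕ opad = 07 e7 ec 5c 5c 5c 5c.
Inner input = (K'⊕ipad) ∥ m = 6d 8d 86 36 36 36 36 ∥ 74 34 35 64 67.
Inner hash: sum = 109+141+134+54+54+54+54+116+52+53+100+103 = 1024 → 04 00.
Outer input = (K'⊕opad) ∥ inner = 07 e7 ec 5c 5c 5c 5c ∥ 04 00.
Outer hash (tag): sum = 7+231+236+92+92+92+92+4+0 = 846 → 03 4e.

034e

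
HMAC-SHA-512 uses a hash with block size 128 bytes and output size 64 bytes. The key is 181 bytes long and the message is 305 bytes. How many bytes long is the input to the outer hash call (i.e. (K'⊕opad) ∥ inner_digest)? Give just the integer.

192

Key is 181 > 128 bytes, so it is hashed to 64 bytes then zero-padded to 128: |K'| = 128.
Outer input = (K'⊕opad) ∥ H(inner) → 128 + 64 = 192 bytes.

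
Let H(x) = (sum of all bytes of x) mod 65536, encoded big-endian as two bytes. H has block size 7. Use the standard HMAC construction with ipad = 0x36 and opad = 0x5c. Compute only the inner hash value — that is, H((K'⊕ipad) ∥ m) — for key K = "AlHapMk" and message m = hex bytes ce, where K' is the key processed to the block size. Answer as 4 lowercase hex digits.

0392

Key "AlHapMk" = 41 6c 48 61 70 4d 6b is exactly B = 7 bytes: K' = 41 6c 48 61 70 4d 6b.
K' ⊕ ipad = 77 5a 7e 57 46 7b 5d.
Inner input = 77 5a 7e 57 46 7b 5d ∥ ce.
Inner hash: sum = 119+90+126+87+70+123+93+206 = 914 → 03 92.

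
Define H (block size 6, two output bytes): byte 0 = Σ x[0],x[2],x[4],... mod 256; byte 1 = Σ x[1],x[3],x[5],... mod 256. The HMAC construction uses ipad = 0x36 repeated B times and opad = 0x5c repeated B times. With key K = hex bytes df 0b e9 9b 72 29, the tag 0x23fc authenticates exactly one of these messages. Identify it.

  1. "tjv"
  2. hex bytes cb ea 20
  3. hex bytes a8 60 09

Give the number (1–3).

Key hex bytes df 0b e9 9b 72 29 is exactly B = 6 bytes: K' = df 0b e9 9b 72 29.
K' ⊕ ipad = e9 3d df ad 44 1f; K' ⊕ opad = 83 57 b5 c7 2e 75.
m1: inner = H(e9 3d df ad 44 1f 74 6a 76) = f6 73; tag = H(83 57 b5 c7 2e 75 f6 73) = 5c06
m2: inner = H(e9 3d df ad 44 1f cb ea 20) = f7 f3; tag = H(83 57 b5 c7 2e 75 f7 f3) = 5d86
m3: inner = H(e9 3d df ad 44 1f a8 60 09) = bd 69; tag = H(83 57 b5 c7 2e 75 bd 69) = 23fc ← matches

3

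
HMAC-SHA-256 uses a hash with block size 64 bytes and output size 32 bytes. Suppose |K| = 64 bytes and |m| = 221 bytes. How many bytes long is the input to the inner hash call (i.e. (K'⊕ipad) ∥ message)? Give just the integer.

285

Key is 64 ≤ 64 bytes, zero-padded: |K'| = 64.
Inner input = (K'⊕ipad) ∥ m → 64 + 221 = 285 bytes.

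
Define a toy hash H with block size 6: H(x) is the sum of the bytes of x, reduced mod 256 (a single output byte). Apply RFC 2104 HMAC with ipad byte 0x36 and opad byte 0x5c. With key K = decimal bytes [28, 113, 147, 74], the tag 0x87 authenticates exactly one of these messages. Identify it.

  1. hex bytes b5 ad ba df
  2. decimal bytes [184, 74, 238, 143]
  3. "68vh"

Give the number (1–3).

2

Key decimal bytes [28, 113, 147, 74] = 1c 71 93 4a is 4 bytes ≤ B = 6; zero-pad to 6 bytes: K' = 1c 71 93 4a 00 00.
K' ⊕ ipad = 2a 47 a5 7c 36 36; K' ⊕ opad = 40 2d cf 16 5c 5c.
m1: inner = H(2a 47 a5 7c 36 36 b5 ad ba df) = f9; tag = H(40 2d cf 16 5c 5c f9) = 03
m2: inner = H(2a 47 a5 7c 36 36 b8 4a ee 8f) = 7d; tag = H(40 2d cf 16 5c 5c 7d) = 87 ← matches
m3: inner = H(2a 47 a5 7c 36 36 36 38 76 68) = 4a; tag = H(40 2d cf 16 5c 5c 4a) = 54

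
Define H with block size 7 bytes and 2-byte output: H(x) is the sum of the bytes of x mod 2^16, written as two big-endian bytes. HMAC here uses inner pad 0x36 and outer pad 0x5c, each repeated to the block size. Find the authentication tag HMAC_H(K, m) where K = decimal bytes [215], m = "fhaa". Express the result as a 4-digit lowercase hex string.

Key decimal bytes [215] = d7 is 1 byte ≤ B = 7; zero-pad to 7 bytes: K' = d7 00 00 00 00 00 00.
K' ⊕ ipad = e1 36 36 36 36 36 36.  K' ⊕ opad = 8b 5c 5c 5c 5c 5c 5c.
Inner input = (K'⊕ipad) ∥ m = e1 36 36 36 36 36 36 ∥ 66 68 61 61.
Inner hash: sum = 225+54+54+54+54+54+54+102+104+97+97 = 949 → 03 b5.
Outer input = (K'⊕opad) ∥ inner = 8b 5c 5c 5c 5c 5c 5c ∥ 03 b5.
Outer hash (tag): sum = 139+92+92+92+92+92+92+3+181 = 875 → 03 6b.

036b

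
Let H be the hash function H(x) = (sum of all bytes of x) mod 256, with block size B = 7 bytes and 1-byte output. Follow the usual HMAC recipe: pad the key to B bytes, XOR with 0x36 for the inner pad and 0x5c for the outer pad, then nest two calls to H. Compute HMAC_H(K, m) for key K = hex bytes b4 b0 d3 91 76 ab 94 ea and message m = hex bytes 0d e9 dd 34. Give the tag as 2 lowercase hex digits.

ff

Key hex bytes b4 b0 d3 91 76 ab 94 ea is 8 bytes > B = 7, so hash it first: H(key) = 67, then zero-pad to 7 bytes: K' = 67 00 00 00 00 00 00.
K' ⊕ ipad = 51 36 36 36 36 36 36.  K' ⊕ opad = 3b 5c 5c 5c 5c 5c 5c.
Inner input = (K'⊕ipad) ∥ m = 51 36 36 36 36 36 36 ∥ 0d e9 dd 34.
Inner hash: sum = 81+54+54+54+54+54+54+13+233+221+52 = 924; mod 256 = 156 → 9c.
Outer input = (K'⊕opad) ∥ inner = 3b 5c 5c 5c 5c 5c 5c ∥ 9c.
Outer hash (tag): sum = 59+92+92+92+92+92+92+156 = 767; mod 256 = 255 → ff.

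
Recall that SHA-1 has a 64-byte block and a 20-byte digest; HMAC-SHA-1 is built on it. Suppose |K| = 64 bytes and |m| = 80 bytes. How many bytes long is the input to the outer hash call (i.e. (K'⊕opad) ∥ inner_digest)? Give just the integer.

84

Key is 64 ≤ 64 bytes, zero-padded: |K'| = 64.
Outer input = (K'⊕opad) ∥ H(inner) → 64 + 20 = 84 bytes.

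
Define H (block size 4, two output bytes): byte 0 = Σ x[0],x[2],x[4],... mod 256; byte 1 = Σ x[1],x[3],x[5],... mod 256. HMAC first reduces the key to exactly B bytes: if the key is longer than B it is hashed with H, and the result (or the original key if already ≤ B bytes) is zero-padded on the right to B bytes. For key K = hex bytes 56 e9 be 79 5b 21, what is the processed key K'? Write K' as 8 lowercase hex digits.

6f830000

|K| = 6 > B = 4, so first hash the key.
H(K): even-index sum = 367 mod 256 = 111; odd-index sum = 387 mod 256 = 131 → 6f 83.
Zero-pad H(K) = 6f 83 to 4 bytes: K' = 6f 83 00 00.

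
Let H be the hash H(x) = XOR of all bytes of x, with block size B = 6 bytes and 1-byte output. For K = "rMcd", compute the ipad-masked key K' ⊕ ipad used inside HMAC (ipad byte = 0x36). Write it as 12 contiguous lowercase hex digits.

Key "rMcd" = 72 4d 63 64 is 4 bytes ≤ B = 6; zero-pad to 6 bytes: K' = 72 4d 63 64 00 00.
XOR each byte with 0x36: 72⊕36=44, 4d⊕36=7b, 63⊕36=55, 64⊕36=52, 00⊕36=36, 00⊕36=36.

447b55523636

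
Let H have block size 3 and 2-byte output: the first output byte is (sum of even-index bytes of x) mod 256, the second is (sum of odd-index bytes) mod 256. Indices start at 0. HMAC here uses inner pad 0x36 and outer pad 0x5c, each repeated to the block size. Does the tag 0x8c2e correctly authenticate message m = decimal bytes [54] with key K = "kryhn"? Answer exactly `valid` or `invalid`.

invalid

Key "kryhn" = 6b 72 79 68 6e is 5 bytes > B = 3, so hash it first: H(key) = 52 da, then zero-pad to 3 bytes: K' = 52 da 00.
K' ⊕ ipad = 64 ec 36; K' ⊕ opad = 0e 86 5c.
Inner hash: even-index sum = 154 mod 256 = 154; odd-index sum = 290 mod 256 = 34 → 9a 22.
Outer hash (recomputed tag): even-index sum = 140 mod 256 = 140; odd-index sum = 288 mod 256 = 32 → 8c 20.
Recomputed tag = 8c20; claimed = 8c2e → mismatch.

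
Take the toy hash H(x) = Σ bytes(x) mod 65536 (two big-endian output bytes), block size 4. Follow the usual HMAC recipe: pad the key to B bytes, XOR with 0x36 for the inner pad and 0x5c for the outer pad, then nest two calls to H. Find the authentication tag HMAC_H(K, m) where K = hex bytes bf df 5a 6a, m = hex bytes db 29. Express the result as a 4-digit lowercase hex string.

01e3

Key hex bytes bf df 5a 6a is exactly B = 4 bytes: K' = bf df 5a 6a.
K' ⊕ ipad = 89 e9 6c 5c.  K' ⊕ opad = e3 83 06 36.
Inner input = (K'⊕ipad) ∥ m = 89 e9 6c 5c ∥ db 29.
Inner hash: sum = 137+233+108+92+219+41 = 830 → 03 3e.
Outer input = (K'⊕opad) ∥ inner = e3 83 06 36 ∥ 03 3e.
Outer hash (tag): sum = 227+131+6+54+3+62 = 483 → 01 e3.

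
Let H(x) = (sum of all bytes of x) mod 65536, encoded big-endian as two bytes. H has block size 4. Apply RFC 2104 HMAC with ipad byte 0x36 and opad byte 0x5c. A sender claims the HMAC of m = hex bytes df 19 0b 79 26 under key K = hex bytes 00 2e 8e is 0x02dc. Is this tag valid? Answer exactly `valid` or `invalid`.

Key hex bytes 00 2e 8e is 3 bytes ≤ B = 4; zero-pad to 4 bytes: K' = 00 2e 8e 00.
K' ⊕ ipad = 36 18 b8 36; K' ⊕ opad = 5c 72 d2 5c.
Inner hash: sum = 54+24+184+54+223+25+11+121+38 = 734 → 02 de.
Outer hash (recomputed tag): sum = 92+114+210+92+2+222 = 732 → 02 dc.
Recomputed tag = 02dc; claimed = 02dc → match.

valid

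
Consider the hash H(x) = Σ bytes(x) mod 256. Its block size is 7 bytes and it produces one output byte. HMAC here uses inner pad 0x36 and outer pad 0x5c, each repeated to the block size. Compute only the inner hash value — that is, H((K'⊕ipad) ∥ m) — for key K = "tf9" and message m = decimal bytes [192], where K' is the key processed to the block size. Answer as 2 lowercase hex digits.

Key "tf9" = 74 66 39 is 3 bytes ≤ B = 7; zero-pad to 7 bytes: K' = 74 66 39 00 00 00 00.
K' ⊕ ipad = 42 50 0f 36 36 36 36.
Inner input = 42 50 0f 36 36 36 36 ∥ c0.
Inner hash: sum = 66+80+15+54+54+54+54+192 = 569; mod 256 = 57 → 39.

39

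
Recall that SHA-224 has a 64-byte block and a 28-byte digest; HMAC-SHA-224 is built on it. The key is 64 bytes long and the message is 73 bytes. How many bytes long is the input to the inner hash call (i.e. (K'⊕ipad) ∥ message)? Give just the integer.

Key is 64 ≤ 64 bytes, zero-padded: |K'| = 64.
Inner input = (K'⊕ipad) ∥ m → 64 + 73 = 137 bytes.

137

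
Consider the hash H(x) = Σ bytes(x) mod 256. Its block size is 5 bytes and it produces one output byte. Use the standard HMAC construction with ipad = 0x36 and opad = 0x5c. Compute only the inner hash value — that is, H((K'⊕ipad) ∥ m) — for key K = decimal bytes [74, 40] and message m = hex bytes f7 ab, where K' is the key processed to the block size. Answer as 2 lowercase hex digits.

de

Key decimal bytes [74, 40] = 4a 28 is 2 bytes ≤ B = 5; zero-pad to 5 bytes: K' = 4a 28 00 00 00.
K' ⊕ ipad = 7c 1e 36 36 36.
Inner input = 7c 1e 36 36 36 ∥ f7 ab.
Inner hash: sum = 124+30+54+54+54+247+171 = 734; mod 256 = 222 → de.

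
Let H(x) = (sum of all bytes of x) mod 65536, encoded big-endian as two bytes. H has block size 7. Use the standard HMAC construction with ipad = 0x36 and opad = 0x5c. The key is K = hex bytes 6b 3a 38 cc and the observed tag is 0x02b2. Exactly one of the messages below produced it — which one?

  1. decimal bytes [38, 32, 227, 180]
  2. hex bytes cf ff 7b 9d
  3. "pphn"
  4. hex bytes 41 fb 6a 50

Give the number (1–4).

4

Key hex bytes 6b 3a 38 cc is 4 bytes ≤ B = 7; zero-pad to 7 bytes: K' = 6b 3a 38 cc 00 00 00.
K' ⊕ ipad = 5d 0c 0e fa 36 36 36; K' ⊕ opad = 37 66 64 90 5c 5c 5c.
m1: inner = H(5d 0c 0e fa 36 36 36 26 20 e3 b4) = 03 f0; tag = H(37 66 64 90 5c 5c 5c 03 f0) = 0398
m2: inner = H(5d 0c 0e fa 36 36 36 cf ff 7b 9d) = 04 f9; tag = H(37 66 64 90 5c 5c 5c 04 f9) = 03a2
m3: inner = H(5d 0c 0e fa 36 36 36 70 70 68 6e) = 03 c9; tag = H(37 66 64 90 5c 5c 5c 03 c9) = 0371
m4: inner = H(5d 0c 0e fa 36 36 36 41 fb 6a 50) = 04 09; tag = H(37 66 64 90 5c 5c 5c 04 09) = 02b2 ← matches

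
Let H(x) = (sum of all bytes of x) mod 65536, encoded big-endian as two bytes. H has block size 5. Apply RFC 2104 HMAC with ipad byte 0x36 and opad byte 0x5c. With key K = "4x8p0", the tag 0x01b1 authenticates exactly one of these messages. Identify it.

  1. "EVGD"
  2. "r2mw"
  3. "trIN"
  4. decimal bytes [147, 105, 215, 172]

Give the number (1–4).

Key "4x8p0" = 34 78 38 70 30 is exactly B = 5 bytes: K' = 34 78 38 70 30.
K' ⊕ ipad = 02 4e 0e 46 06; K' ⊕ opad = 68 24 64 2c 6c.
m1: inner = H(02 4e 0e 46 06 45 56 47 44) = 01 d0; tag = H(68 24 64 2c 6c 01 d0) = 0259
m2: inner = H(02 4e 0e 46 06 72 32 6d 77) = 02 32; tag = H(68 24 64 2c 6c 02 32) = 01bc
m3: inner = H(02 4e 0e 46 06 74 72 49 4e) = 02 27; tag = H(68 24 64 2c 6c 02 27) = 01b1 ← matches
m4: inner = H(02 4e 0e 46 06 93 69 d7 ac) = 03 29; tag = H(68 24 64 2c 6c 03 29) = 01b4

3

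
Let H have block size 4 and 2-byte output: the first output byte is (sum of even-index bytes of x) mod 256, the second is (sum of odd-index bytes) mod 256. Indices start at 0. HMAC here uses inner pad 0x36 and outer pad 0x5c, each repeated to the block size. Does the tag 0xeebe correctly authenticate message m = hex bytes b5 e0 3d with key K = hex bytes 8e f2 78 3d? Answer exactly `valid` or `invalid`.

Key hex bytes 8e f2 78 3d is exactly B = 4 bytes: K' = 8e f2 78 3d.
K' ⊕ ipad = b8 c4 4e 0b; K' ⊕ opad = d2 ae 24 61.
Inner hash: even-index sum = 504 mod 256 = 248; odd-index sum = 431 mod 256 = 175 → f8 af.
Outer hash (recomputed tag): even-index sum = 494 mod 256 = 238; odd-index sum = 446 mod 256 = 190 → ee be.
Recomputed tag = eebe; claimed = eebe → match.

valid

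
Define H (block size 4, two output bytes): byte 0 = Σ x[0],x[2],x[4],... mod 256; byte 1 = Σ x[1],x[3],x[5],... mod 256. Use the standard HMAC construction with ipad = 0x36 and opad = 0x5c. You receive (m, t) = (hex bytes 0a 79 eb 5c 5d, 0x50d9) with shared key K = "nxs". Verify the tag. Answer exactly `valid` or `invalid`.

Key "nxs" = 6e 78 73 is 3 bytes ≤ B = 4; zero-pad to 4 bytes: K' = 6e 78 73 00.
K' ⊕ ipad = 58 4e 45 36; K' ⊕ opad = 32 24 2f 5c.
Inner hash: even-index sum = 495 mod 256 = 239; odd-index sum = 345 mod 256 = 89 → ef 59.
Outer hash (recomputed tag): even-index sum = 336 mod 256 = 80; odd-index sum = 217 mod 256 = 217 → 50 d9.
Recomputed tag = 50d9; claimed = 50d9 → match.

valid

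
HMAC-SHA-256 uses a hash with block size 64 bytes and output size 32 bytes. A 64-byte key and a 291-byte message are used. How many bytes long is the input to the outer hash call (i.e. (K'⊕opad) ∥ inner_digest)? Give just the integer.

Key is 64 ≤ 64 bytes, zero-padded: |K'| = 64.
Outer input = (K'⊕opad) ∥ H(inner) → 64 + 32 = 96 bytes.

96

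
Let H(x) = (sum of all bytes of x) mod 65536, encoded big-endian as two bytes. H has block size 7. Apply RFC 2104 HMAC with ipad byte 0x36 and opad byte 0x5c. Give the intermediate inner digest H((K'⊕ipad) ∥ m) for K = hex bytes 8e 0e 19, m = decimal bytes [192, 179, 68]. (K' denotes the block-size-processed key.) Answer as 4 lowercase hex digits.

03ae

Key hex bytes 8e 0e 19 is 3 bytes ≤ B = 7; zero-pad to 7 bytes: K' = 8e 0e 19 00 00 00 00.
K' ⊕ ipad = b8 38 2f 36 36 36 36.
Inner input = b8 38 2f 36 36 36 36 ∥ c0 b3 44.
Inner hash: sum = 184+56+47+54+54+54+54+192+179+68 = 942 → 03 ae.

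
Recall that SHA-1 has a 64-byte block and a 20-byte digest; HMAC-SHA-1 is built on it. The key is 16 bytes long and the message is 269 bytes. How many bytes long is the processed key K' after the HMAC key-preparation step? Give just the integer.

64

Key is 16 ≤ 64 bytes, zero-padded: |K'| = 64.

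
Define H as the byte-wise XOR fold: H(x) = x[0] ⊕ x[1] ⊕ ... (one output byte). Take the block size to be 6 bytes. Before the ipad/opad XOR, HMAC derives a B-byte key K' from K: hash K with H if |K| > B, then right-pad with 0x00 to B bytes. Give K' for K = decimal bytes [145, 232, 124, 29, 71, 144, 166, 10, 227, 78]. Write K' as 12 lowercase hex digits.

|K| = 10 > B = 6, so first hash the key.
H(K): XOR 91⊕e8⊕7c⊕1d⊕47⊕90⊕a6⊕0a⊕e3⊕4e = ce.
Zero-pad H(K) = ce to 6 bytes: K' = ce 00 00 00 00 00.

ce0000000000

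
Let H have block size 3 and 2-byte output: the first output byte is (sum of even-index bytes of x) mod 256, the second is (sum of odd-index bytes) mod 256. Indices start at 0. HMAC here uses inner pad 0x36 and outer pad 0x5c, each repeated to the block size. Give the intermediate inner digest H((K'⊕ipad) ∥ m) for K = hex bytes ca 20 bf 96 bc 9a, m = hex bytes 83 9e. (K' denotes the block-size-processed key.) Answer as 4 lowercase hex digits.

Key hex bytes ca 20 bf 96 bc 9a is 6 bytes > B = 3, so hash it first: H(key) = 45 50, then zero-pad to 3 bytes: K' = 45 50 00.
K' ⊕ ipad = 73 66 36.
Inner input = 73 66 36 ∥ 83 9e.
Inner hash: even-index sum = 327 mod 256 = 71; odd-index sum = 233 mod 256 = 233 → 47 e9.

47e9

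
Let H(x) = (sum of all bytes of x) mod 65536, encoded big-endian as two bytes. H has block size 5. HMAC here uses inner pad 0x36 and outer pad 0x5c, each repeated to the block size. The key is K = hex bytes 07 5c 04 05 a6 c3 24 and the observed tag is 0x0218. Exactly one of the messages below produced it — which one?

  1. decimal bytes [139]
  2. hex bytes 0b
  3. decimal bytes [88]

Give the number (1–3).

3

Key hex bytes 07 5c 04 05 a6 c3 24 is 7 bytes > B = 5, so hash it first: H(key) = 01 f9, then zero-pad to 5 bytes: K' = 01 f9 00 00 00.
K' ⊕ ipad = 37 cf 36 36 36; K' ⊕ opad = 5d a5 5c 5c 5c.
m1: inner = H(37 cf 36 36 36 8b) = 02 33; tag = H(5d a5 5c 5c 5c 02 33) = 024b
m2: inner = H(37 cf 36 36 36 0b) = 01 b3; tag = H(5d a5 5c 5c 5c 01 b3) = 02ca
m3: inner = H(37 cf 36 36 36 58) = 02 00; tag = H(5d a5 5c 5c 5c 02 00) = 0218 ← matches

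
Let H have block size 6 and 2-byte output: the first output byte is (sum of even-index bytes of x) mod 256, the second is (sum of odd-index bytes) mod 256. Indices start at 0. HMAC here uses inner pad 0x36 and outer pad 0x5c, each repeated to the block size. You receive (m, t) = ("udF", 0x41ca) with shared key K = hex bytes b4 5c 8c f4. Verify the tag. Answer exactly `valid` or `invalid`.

valid

Key hex bytes b4 5c 8c f4 is 4 bytes ≤ B = 6; zero-pad to 6 bytes: K' = b4 5c 8c f4 00 00.
K' ⊕ ipad = 82 6a ba c2 36 36; K' ⊕ opad = e8 00 d0 a8 5c 5c.
Inner hash: even-index sum = 557 mod 256 = 45; odd-index sum = 454 mod 256 = 198 → 2d c6.
Outer hash (recomputed tag): even-index sum = 577 mod 256 = 65; odd-index sum = 458 mod 256 = 202 → 41 ca.
Recomputed tag = 41ca; claimed = 41ca → match.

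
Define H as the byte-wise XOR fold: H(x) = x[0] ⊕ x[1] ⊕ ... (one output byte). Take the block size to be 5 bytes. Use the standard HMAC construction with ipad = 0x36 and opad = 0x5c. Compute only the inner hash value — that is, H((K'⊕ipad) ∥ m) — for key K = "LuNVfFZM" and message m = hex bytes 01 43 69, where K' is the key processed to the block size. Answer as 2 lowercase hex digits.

0b

Key "LuNVfFZM" = 4c 75 4e 56 66 46 5a 4d is 8 bytes > B = 5, so hash it first: H(key) = 16, then zero-pad to 5 bytes: K' = 16 00 00 00 00.
K' ⊕ ipad = 20 36 36 36 36.
Inner input = 20 36 36 36 36 ∥ 01 43 69.
Inner hash: XOR 20⊕36⊕36⊕36⊕36⊕01⊕43⊕69 = 0b.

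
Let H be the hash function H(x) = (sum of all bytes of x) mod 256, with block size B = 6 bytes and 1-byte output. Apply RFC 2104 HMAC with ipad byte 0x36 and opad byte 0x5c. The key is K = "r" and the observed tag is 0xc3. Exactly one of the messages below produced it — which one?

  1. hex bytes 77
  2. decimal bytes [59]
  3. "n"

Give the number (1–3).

1

Key "r" = 72 is 1 byte ≤ B = 6; zero-pad to 6 bytes: K' = 72 00 00 00 00 00.
K' ⊕ ipad = 44 36 36 36 36 36; K' ⊕ opad = 2e 5c 5c 5c 5c 5c.
m1: inner = H(44 36 36 36 36 36 77) = c9; tag = H(2e 5c 5c 5c 5c 5c c9) = c3 ← matches
m2: inner = H(44 36 36 36 36 36 3b) = 8d; tag = H(2e 5c 5c 5c 5c 5c 8d) = 87
m3: inner = H(44 36 36 36 36 36 6e) = c0; tag = H(2e 5c 5c 5c 5c 5c c0) = ba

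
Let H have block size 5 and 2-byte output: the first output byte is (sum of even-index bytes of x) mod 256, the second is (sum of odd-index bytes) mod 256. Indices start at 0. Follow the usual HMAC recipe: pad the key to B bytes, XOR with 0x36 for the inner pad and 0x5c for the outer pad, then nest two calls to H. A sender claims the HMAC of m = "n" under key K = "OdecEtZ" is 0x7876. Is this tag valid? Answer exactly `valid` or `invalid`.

Key "OdecEtZ" = 4f 64 65 63 45 74 5a is 7 bytes > B = 5, so hash it first: H(key) = 53 3b, then zero-pad to 5 bytes: K' = 53 3b 00 00 00.
K' ⊕ ipad = 65 0d 36 36 36; K' ⊕ opad = 0f 67 5c 5c 5c.
Inner hash: even-index sum = 209 mod 256 = 209; odd-index sum = 177 mod 256 = 177 → d1 b1.
Outer hash (recomputed tag): even-index sum = 376 mod 256 = 120; odd-index sum = 404 mod 256 = 148 → 78 94.
Recomputed tag = 7894; claimed = 7876 → mismatch.

invalid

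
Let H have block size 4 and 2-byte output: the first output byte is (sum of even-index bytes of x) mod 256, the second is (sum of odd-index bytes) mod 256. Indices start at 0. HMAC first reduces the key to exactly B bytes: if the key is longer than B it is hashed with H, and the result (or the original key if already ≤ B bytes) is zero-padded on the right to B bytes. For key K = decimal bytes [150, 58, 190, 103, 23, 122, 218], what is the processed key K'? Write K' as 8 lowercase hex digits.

|K| = 7 > B = 4, so first hash the key.
H(K): even-index sum = 581 mod 256 = 69; odd-index sum = 283 mod 256 = 27 → 45 1b.
Zero-pad H(K) = 45 1b to 4 bytes: K' = 45 1b 00 00.

451b0000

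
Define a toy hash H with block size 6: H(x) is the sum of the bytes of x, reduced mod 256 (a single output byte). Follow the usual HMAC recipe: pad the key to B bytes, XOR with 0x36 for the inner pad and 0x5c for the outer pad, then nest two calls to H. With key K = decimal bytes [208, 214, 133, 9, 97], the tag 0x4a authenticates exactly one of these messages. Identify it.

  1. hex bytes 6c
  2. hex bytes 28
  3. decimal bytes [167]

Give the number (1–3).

2

Key decimal bytes [208, 214, 133, 9, 97] = d0 d6 85 09 61 is 5 bytes ≤ B = 6; zero-pad to 6 bytes: K' = d0 d6 85 09 61 00.
K' ⊕ ipad = e6 e0 b3 3f 57 36; K' ⊕ opad = 8c 8a d9 55 3d 5c.
m1: inner = H(e6 e0 b3 3f 57 36 6c) = b1; tag = H(8c 8a d9 55 3d 5c b1) = 8e
m2: inner = H(e6 e0 b3 3f 57 36 28) = 6d; tag = H(8c 8a d9 55 3d 5c 6d) = 4a ← matches
m3: inner = H(e6 e0 b3 3f 57 36 a7) = ec; tag = H(8c 8a d9 55 3d 5c ec) = c9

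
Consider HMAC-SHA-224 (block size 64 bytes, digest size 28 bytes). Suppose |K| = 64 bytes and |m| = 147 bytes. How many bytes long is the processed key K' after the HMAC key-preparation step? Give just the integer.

64

Key is 64 ≤ 64 bytes, zero-padded: |K'| = 64.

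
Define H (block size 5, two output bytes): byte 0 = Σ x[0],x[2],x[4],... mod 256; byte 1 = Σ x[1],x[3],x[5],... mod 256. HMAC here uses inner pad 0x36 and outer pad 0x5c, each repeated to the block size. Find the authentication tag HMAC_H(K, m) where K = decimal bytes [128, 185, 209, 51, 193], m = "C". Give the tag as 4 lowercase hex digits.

Key decimal bytes [128, 185, 209, 51, 193] = 80 b9 d1 33 c1 is exactly B = 5 bytes: K' = 80 b9 d1 33 c1.
K' ⊕ ipad = b6 8f e7 05 f7.  K' ⊕ opad = dc e5 8d 6f 9d.
Inner input = (K'⊕ipad) ∥ m = b6 8f e7 05 f7 ∥ 43.
Inner hash: even-index sum = 660 mod 256 = 148; odd-index sum = 215 mod 256 = 215 → 94 d7.
Outer input = (K'⊕opad) ∥ inner = dc e5 8d 6f 9d ∥ 94 d7.
Outer hash (tag): even-index sum = 733 mod 256 = 221; odd-index sum = 488 mod 256 = 232 → dd e8.

dde8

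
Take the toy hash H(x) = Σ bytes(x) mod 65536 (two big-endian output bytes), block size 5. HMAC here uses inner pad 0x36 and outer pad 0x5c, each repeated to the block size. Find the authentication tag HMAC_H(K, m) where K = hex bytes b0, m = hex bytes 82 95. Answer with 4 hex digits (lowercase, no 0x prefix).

Key hex bytes b0 is 1 byte ≤ B = 5; zero-pad to 5 bytes: K' = b0 00 00 00 00.
K' ⊕ ipad = 86 36 36 36 36.  K' ⊕ opad = ec 5c 5c 5c 5c.
Inner input = (K'⊕ipad) ∥ m = 86 36 36 36 36 ∥ 82 95.
Inner hash: sum = 134+54+54+54+54+130+149 = 629 → 02 75.
Outer input = (K'⊕opad) ∥ inner = ec 5c 5c 5c 5c ∥ 02 75.
Outer hash (tag): sum = 236+92+92+92+92+2+117 = 723 → 02 d3.

02d3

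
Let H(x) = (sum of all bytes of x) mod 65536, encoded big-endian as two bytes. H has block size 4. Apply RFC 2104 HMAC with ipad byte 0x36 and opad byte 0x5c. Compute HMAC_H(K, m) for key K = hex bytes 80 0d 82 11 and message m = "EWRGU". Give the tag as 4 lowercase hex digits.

02b1

Key hex bytes 80 0d 82 11 is exactly B = 4 bytes: K' = 80 0d 82 11.
K' ⊕ ipad = b6 3b b4 27.  K' ⊕ opad = dc 51 de 4d.
Inner input = (K'⊕ipad) ∥ m = b6 3b b4 27 ∥ 45 57 52 47 55.
Inner hash: sum = 182+59+180+39+69+87+82+71+85 = 854 → 03 56.
Outer input = (K'⊕opad) ∥ inner = dc 51 de 4d ∥ 03 56.
Outer hash (tag): sum = 220+81+222+77+3+86 = 689 → 02 b1.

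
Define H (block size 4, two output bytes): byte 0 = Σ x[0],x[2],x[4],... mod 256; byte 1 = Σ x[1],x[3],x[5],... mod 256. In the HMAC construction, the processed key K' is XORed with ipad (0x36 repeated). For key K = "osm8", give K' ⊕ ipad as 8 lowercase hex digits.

59455b0e

Key "osm8" = 6f 73 6d 38 is exactly B = 4 bytes: K' = 6f 73 6d 38.
XOR each byte with 0x36: 6f⊕36=59, 73⊕36=45, 6d⊕36=5b, 38⊕36=0e.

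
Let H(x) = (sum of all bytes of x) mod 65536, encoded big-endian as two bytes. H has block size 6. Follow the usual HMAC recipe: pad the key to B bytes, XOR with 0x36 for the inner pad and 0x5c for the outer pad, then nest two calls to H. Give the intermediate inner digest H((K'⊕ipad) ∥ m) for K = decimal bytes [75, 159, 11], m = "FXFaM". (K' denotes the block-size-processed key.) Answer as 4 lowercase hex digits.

Key decimal bytes [75, 159, 11] = 4b 9f 0b is 3 bytes ≤ B = 6; zero-pad to 6 bytes: K' = 4b 9f 0b 00 00 00.
K' ⊕ ipad = 7d a9 3d 36 36 36.
Inner input = 7d a9 3d 36 36 36 ∥ 46 58 46 61 4d.
Inner hash: sum = 125+169+61+54+54+54+70+88+70+97+77 = 919 → 03 97.

0397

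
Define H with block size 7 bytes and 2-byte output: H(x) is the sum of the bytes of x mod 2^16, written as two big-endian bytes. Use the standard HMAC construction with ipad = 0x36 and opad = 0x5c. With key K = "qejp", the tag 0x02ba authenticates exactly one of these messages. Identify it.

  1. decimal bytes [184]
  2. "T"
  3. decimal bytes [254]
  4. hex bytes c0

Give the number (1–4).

3

Key "qejp" = 71 65 6a 70 is 4 bytes ≤ B = 7; zero-pad to 7 bytes: K' = 71 65 6a 70 00 00 00.
K' ⊕ ipad = 47 53 5c 46 36 36 36; K' ⊕ opad = 2d 39 36 2c 5c 5c 5c.
m1: inner = H(47 53 5c 46 36 36 36 b8) = 02 96; tag = H(2d 39 36 2c 5c 5c 5c 02 96) = 0274
m2: inner = H(47 53 5c 46 36 36 36 54) = 02 32; tag = H(2d 39 36 2c 5c 5c 5c 02 32) = 0210
m3: inner = H(47 53 5c 46 36 36 36 fe) = 02 dc; tag = H(2d 39 36 2c 5c 5c 5c 02 dc) = 02ba ← matches
m4: inner = H(47 53 5c 46 36 36 36 c0) = 02 9e; tag = H(2d 39 36 2c 5c 5c 5c 02 9e) = 027c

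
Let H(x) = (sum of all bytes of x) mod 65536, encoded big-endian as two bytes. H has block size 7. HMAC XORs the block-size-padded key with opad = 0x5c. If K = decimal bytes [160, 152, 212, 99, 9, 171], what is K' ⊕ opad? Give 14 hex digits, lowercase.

fcc4883f55f75c

Key decimal bytes [160, 152, 212, 99, 9, 171] = a0 98 d4 63 09 ab is 6 bytes ≤ B = 7; zero-pad to 7 bytes: K' = a0 98 d4 63 09 ab 00.
XOR each byte with 0x5c: a0⊕5c=fc, 98⊕5c=c4, d4⊕5c=88, 63⊕5c=3f, 09⊕5c=55, ab⊕5c=f7, 00⊕5c=5c.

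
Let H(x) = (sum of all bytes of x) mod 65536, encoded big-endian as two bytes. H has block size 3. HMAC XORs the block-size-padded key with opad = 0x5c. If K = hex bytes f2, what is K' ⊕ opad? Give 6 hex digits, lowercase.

Key hex bytes f2 is 1 byte ≤ B = 3; zero-pad to 3 bytes: K' = f2 00 00.
XOR each byte with 0x5c: f2⊕5c=ae, 00⊕5c=5c, 00⊕5c=5c.

ae5c5c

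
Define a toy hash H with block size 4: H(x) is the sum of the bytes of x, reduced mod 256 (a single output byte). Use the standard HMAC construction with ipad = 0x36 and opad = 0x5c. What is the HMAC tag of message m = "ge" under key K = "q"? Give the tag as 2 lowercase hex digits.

Key "q" = 71 is 1 byte ≤ B = 4; zero-pad to 4 bytes: K' = 71 00 00 00.
K' ⊕ ipad = 47 36 36 36.  K' ⊕ opad = 2d 5c 5c 5c.
Inner input = (K'⊕ipad) ∥ m = 47 36 36 36 ∥ 67 65.
Inner hash: sum = 71+54+54+54+103+101 = 437; mod 256 = 181 → b5.
Outer input = (K'⊕opad) ∥ inner = 2d 5c 5c 5c ∥ b5.
Outer hash (tag): sum = 45+92+92+92+181 = 502; mod 256 = 246 → f6.

f6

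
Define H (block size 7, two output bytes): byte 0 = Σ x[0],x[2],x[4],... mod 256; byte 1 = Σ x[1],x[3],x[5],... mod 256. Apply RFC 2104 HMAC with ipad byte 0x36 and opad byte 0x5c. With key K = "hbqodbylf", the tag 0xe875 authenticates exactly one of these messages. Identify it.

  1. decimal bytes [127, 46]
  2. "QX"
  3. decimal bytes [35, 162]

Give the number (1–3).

Key "hbqodbylf" = 68 62 71 6f 64 62 79 6c 66 is 9 bytes > B = 7, so hash it first: H(key) = 1c 9f, then zero-pad to 7 bytes: K' = 1c 9f 00 00 00 00 00.
K' ⊕ ipad = 2a a9 36 36 36 36 36; K' ⊕ opad = 40 c3 5c 5c 5c 5c 5c.
m1: inner = H(2a a9 36 36 36 36 36 7f 2e) = fa 94; tag = H(40 c3 5c 5c 5c 5c 5c fa 94) = e875 ← matches
m2: inner = H(2a a9 36 36 36 36 36 51 58) = 24 66; tag = H(40 c3 5c 5c 5c 5c 5c 24 66) = ba9f
m3: inner = H(2a a9 36 36 36 36 36 23 a2) = 6e 38; tag = H(40 c3 5c 5c 5c 5c 5c 6e 38) = 8ce9

1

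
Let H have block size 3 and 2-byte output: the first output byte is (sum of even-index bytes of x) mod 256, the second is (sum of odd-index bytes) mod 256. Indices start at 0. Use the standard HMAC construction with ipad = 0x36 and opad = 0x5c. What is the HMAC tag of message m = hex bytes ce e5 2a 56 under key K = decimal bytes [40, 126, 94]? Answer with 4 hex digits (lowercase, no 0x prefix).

Key decimal bytes [40, 126, 94] = 28 7e 5e is exactly B = 3 bytes: K' = 28 7e 5e.
K' ⊕ ipad = 1e 48 68.  K' ⊕ opad = 74 22 02.
Inner input = (K'⊕ipad) ∥ m = 1e 48 68 ∥ ce e5 2a 56.
Inner hash: even-index sum = 449 mod 256 = 193; odd-index sum = 320 mod 256 = 64 → c1 40.
Outer input = (K'⊕opad) ∥ inner = 74 22 02 ∥ c1 40.
Outer hash (tag): even-index sum = 182 mod 256 = 182; odd-index sum = 227 mod 256 = 227 → b6 e3.

b6e3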